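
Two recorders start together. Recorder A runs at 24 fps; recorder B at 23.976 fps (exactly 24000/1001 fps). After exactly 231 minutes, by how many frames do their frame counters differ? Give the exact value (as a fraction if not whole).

4320/13 frames

231 min = 13860 s.
A emits 24 × 13860 = 332640 frames; B emits 24000/1001 × 13860 = 4320000/13.
Difference = 4320/13 frames (≈ 332.3077); B is behind A.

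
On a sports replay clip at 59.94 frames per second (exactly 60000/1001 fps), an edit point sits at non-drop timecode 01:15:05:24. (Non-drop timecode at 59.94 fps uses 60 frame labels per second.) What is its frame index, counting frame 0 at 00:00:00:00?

270324

Total seconds to the label: (1 × 3600 + 15 × 60 + 5) = 4505.
Frame index = 4505 × 60 + 24 = 270324.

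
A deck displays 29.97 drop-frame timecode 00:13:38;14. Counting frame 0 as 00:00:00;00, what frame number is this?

As if non-drop at 30 labels/s: (0 × 3600 + 13 × 60 + 38) × 30 + 14 = 24554.
Minute boundaries passed: 13; those not divisible by 10: 13 − 1 = 12; dropped labels = 2 × 12 = 24.
Actual frame index = 24554 − 24 = 24530.

24530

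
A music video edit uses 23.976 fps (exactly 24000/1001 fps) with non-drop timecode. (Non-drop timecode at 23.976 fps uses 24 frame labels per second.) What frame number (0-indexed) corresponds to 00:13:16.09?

Total seconds to the label: (0 × 3600 + 13 × 60 + 16) = 796.
Frame index = 796 × 24 + 9 = 19113.

frame 19113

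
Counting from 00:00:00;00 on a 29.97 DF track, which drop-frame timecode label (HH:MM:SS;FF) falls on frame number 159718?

Ten DF minutes hold 17982 frames, so frame 159718 lies in block 8 (frames 143856–161837) with 15862 frames into that block.
The block's first minute is 1800 frames and the rest 1798 each; 15862 frames reaches minute 8, so 8 × 18 + 8 × 2 = 160 labels have been skipped so far.
Adding those back, label number 159718 + 160 = 159878 at 30 labels/s is 5329 s + 8 f = 1 h 28 min 49 s frame 8, i.e. 01:28:49;08.

01:28:49;08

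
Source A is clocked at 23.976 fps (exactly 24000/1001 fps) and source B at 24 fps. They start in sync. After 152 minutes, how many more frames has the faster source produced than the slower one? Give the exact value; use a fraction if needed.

218880/1001 frames

152 min = 9120 s.
A emits 24000/1001 × 9120 = 218880000/1001 frames; B emits 24 × 9120 = 218880.
Difference = 218880/1001 frames (≈ 218.6613); B is ahead of A.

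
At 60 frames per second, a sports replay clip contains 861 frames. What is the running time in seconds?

Running time = 861 / (60) = 14.35 s.

14.35 seconds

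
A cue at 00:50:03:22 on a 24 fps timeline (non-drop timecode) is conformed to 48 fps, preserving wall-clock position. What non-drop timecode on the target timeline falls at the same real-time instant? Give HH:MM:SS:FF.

00:50:03:44

Source frame index: (0×3600 + 50×60 + 3) × 24 + 22 = 72094.
Real time: 72094 / (24) = 36047/12 s.
Target frame: (36047/12) × (48) = 144188.
At 48 labels/s: frame 144188 → 00:50:03:44.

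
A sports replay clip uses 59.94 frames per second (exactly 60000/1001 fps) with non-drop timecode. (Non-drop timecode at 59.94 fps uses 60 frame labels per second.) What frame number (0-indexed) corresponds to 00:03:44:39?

frame 13479

Total seconds to the label: (0 × 3600 + 3 × 60 + 44) = 224.
Frame index = 224 × 60 + 39 = 13479.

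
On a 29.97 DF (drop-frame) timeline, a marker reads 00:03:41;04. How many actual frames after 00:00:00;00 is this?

As if non-drop at 30 labels/s: (0 × 3600 + 3 × 60 + 41) × 30 + 4 = 6634.
Minute boundaries passed: 3; those not divisible by 10: 3 − 0 = 3; dropped labels = 2 × 3 = 6.
Actual frame index = 6634 − 6 = 6628.

6628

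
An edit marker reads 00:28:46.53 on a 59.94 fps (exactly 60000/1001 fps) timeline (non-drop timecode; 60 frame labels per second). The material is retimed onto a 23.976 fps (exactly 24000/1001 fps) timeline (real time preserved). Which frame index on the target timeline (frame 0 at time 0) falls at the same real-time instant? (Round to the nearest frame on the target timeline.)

Source frame index: (0×3600 + 28×60 + 46) × 60 + 53 = 103613.
Real time: 103613 / (60000/1001) = 103716613/60000 s.
Target frame: (103716613/60000) × (24000/1001) = 207226/5 ≈ 41445.200 → 41445.

frame 41445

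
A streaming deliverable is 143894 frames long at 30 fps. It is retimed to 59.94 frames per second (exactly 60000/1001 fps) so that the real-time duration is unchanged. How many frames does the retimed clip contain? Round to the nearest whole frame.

287500 frames

Frames at target rate = 143894 × (60000/1001) / (30) = 287788000/1001 ≈ 287500.500.
Nearest whole frame: 287500.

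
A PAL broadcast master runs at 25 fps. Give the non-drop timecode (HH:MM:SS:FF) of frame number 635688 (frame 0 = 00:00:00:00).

635688 ÷ 25 = 25427 full seconds, remainder 13 frames.
25427 s = 7 h 3 min 47 s.
Timecode: 07:03:47:13.

07:03:47:13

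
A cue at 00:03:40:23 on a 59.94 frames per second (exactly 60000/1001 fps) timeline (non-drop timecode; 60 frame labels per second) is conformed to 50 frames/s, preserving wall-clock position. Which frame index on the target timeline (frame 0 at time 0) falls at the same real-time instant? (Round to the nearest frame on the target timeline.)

Source frame index: (0×3600 + 3×60 + 40) × 60 + 23 = 13223.
Real time: 13223 / (60000/1001) = 13236223/60000 s.
Target frame: (13236223/60000) × (50) = 13236223/1200 ≈ 11030.186 → 11030.

frame 11030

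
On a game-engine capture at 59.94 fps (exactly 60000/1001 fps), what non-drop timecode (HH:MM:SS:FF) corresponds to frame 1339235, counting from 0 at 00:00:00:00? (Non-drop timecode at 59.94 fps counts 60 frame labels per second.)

06:12:00:35

1339235 ÷ 60 = 22320 full seconds, remainder 35 frames.
22320 s = 6 h 12 min 0 s.
Timecode: 06:12:00:35.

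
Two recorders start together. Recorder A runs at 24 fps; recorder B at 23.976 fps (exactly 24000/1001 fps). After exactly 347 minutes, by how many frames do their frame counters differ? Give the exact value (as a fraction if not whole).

347 min = 20820 s.
A emits 24 × 20820 = 499680 frames; B emits 24000/1001 × 20820 = 499680000/1001.
Difference = 499680/1001 frames (≈ 499.1808); B is behind A.

499680/1001 frames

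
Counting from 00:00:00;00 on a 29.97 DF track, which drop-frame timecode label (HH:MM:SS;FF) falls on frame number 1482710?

Each 10-minute DF block holds 10 × 60 × 30 − 9 × 2 = 17982 frames. 1482710 ÷ 17982 → 82 full blocks, remainder 8186.
Within the partial block the first minute is 1800 frames and each further minute 1798, so 4 further minute boundaries passed. Total skipped labels = 18 × 82 + 2 × 4 = 1484.
Non-drop label index = 1482710 + 1484 = 1484194; at 30 labels/s that is 13:44:33:04, i.e. DF 13:44:33;04.

13:44:33;04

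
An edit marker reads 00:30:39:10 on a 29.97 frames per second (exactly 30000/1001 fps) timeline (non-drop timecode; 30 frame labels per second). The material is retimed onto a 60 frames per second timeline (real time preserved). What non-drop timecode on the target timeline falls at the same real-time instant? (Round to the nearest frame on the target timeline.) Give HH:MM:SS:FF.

00:30:41:10

Source frame index: (0×3600 + 30×60 + 39) × 30 + 10 = 55180.
Real time: 55180 / (30000/1001) = 2761759/1500 s.
Target frame: (2761759/1500) × (60) = 2761759/25 ≈ 110470.360 → 110470.
At 60 labels/s: frame 110470 → 00:30:41:10.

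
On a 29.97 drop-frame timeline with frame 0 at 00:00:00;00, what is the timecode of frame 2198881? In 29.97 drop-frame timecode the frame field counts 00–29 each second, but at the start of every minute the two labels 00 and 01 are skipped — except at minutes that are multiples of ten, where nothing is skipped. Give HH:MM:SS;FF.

Each 10-minute DF block holds 10 × 60 × 30 − 9 × 2 = 17982 frames. 2198881 ÷ 17982 → 122 full blocks, remainder 5077.
Within the partial block the first minute is 1800 frames and each further minute 1798, so 2 further minute boundaries passed. Total skipped labels = 18 × 122 + 2 × 2 = 2200.
Non-drop label index = 2198881 + 2200 = 2201081; at 30 labels/s that is 20:22:49:11, i.e. DF 20:22:49;11.

20:22:49;11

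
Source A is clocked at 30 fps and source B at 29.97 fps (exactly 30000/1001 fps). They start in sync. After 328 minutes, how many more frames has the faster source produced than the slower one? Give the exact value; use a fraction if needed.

590400/1001 frames

328 min = 19680 s.
A emits 30 × 19680 = 590400 frames; B emits 30000/1001 × 19680 = 590400000/1001.
Difference = 590400/1001 frames (≈ 589.8102); B is behind A.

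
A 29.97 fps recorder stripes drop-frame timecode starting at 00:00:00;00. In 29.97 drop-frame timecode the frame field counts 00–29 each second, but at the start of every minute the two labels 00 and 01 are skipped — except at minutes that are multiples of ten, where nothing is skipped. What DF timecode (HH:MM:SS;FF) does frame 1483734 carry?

Ten DF minutes hold 17982 frames, so frame 1483734 lies in block 82 (frames 1474524–1492505) with 9210 frames into that block.
The block's first minute is 1800 frames and the rest 1798 each; 9210 frames reaches minute 5, so 82 × 18 + 5 × 2 = 1486 labels have been skipped so far.
Adding those back, label number 1483734 + 1486 = 1485220 at 30 labels/s is 49507 s + 10 f = 13 h 45 min 7 s frame 10, i.e. 13:45:07;10.

13:45:07;10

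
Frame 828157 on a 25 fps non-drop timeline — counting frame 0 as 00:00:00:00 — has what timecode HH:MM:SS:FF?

828157 ÷ 25 = 33126 full seconds, remainder 7 frames.
33126 s = 9 h 12 min 6 s.
Timecode: 09:12:06:07.

09:12:06:07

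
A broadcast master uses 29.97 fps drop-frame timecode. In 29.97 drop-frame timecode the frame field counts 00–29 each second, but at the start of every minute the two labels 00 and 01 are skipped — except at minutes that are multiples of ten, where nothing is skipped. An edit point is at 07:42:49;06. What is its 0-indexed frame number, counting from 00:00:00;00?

832244

As if non-drop at 30 labels/s: (7 × 3600 + 42 × 60 + 49) × 30 + 6 = 833076.
Minute boundaries passed: 462; those not divisible by 10: 462 − 46 = 416; dropped labels = 2 × 416 = 832.
Actual frame index = 833076 − 832 = 832244.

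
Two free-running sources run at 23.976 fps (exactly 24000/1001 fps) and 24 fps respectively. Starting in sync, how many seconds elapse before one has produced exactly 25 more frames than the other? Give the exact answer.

25025/24 seconds

The gap grows by |24 − 24000/1001| = 24/1001 frames per second.
Time for a 25-frame gap: 25 ÷ (24/1001) = 25025/24 s.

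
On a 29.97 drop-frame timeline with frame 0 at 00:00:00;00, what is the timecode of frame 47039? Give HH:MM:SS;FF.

00:26:09;17

Ten DF minutes hold 17982 frames, so frame 47039 lies in block 2 (frames 35964–53945) with 11075 frames into that block.
The block's first minute is 1800 frames and the rest 1798 each; 11075 frames reaches minute 6, so 2 × 18 + 6 × 2 = 48 labels have been skipped so far.
Adding those back, label number 47039 + 48 = 47087 at 30 labels/s is 1569 s + 17 f = 0 h 26 min 9 s frame 17, i.e. 00:26:09;17.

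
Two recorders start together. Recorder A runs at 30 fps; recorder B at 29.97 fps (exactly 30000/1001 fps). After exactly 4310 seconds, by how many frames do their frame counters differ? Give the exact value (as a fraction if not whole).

129300/1001 frames

A emits 30 × 4310 = 129300 frames; B emits 30000/1001 × 4310 = 129300000/1001.
Difference = 129300/1001 frames (≈ 129.1708); B is behind A.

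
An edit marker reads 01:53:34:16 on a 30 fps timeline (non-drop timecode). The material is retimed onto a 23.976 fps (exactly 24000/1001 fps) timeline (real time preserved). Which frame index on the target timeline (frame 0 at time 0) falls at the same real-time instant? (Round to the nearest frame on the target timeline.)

Source frame index: (1×3600 + 53×60 + 34) × 30 + 16 = 204436.
Real time: 204436 / (30) = 102218/15 s.
Target frame: (102218/15) × (24000/1001) = 163548800/1001 ≈ 163385.415 → 163385.

frame 163385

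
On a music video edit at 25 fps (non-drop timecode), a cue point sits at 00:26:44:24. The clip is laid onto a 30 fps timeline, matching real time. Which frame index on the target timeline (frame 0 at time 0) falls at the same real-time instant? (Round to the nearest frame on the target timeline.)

Source frame index: (0×3600 + 26×60 + 44) × 25 + 24 = 40124.
Real time: 40124 / (25) = 40124/25 s.
Target frame: (40124/25) × (30) = 240744/5 ≈ 48148.800 → 48149.

frame 48149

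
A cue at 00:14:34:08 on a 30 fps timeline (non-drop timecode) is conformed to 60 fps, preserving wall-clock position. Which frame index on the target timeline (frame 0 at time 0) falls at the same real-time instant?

frame 52456

Source frame index: (0×3600 + 14×60 + 34) × 30 + 8 = 26228.
Real time: 26228 / (30) = 13114/15 s.
Target frame: (13114/15) × (60) = 52456.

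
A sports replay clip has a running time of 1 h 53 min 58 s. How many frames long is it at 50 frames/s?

341900 frames

1 h 53 min 58 s = 6838 s.
Frames = 6838 × 50 = 341900.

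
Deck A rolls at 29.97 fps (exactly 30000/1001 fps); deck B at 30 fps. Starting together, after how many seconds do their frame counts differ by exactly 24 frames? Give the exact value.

The gap grows by |30 − 30000/1001| = 30/1001 frames per second.
Time for a 24-frame gap: 24 ÷ (30/1001) = 800.8 s.

800.8 seconds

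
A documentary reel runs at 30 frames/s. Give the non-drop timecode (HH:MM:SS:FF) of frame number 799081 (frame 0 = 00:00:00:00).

799081 ÷ 30 = 26636 full seconds, remainder 1 frame.
26636 s = 7 h 23 min 56 s.
Timecode: 07:23:56:01.

07:23:56:01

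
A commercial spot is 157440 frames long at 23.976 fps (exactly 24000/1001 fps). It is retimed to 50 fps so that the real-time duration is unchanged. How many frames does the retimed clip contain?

Target frames = source frames × (target rate / source rate) = 157440 × (50)/(24000/1001) = 157440 × 1001/480 = 328328.

328328 frames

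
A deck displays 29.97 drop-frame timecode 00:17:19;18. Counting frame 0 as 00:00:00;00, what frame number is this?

31156

Complete 10-minute blocks: 1, each 17982 frames → 17982.
Remaining 7 whole minutes in the current block: 1800 + 6 × 1798 = 12588 frames.
Within the current minute: 19 × 30 + 18 − 2 = 586 (labels ;00/;01 skipped at this minute). Total = 17982 + 12588 + 586 = 31156.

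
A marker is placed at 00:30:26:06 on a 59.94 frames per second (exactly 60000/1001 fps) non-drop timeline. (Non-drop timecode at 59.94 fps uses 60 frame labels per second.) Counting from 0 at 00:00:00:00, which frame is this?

Total seconds to the label: (0 × 3600 + 30 × 60 + 26) = 1826.
Frame index = 1826 × 60 + 6 = 109566.

frame 109566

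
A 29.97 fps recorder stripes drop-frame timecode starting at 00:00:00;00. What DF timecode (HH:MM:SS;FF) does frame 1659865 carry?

Ten DF minutes hold 17982 frames, so frame 1659865 lies in block 92 (frames 1654344–1672325) with 5521 frames into that block.
The block's first minute is 1800 frames and the rest 1798 each; 5521 frames reaches minute 3, so 92 × 18 + 3 × 2 = 1662 labels have been skipped so far.
Adding those back, label number 1659865 + 1662 = 1661527 at 30 labels/s is 55384 s + 7 f = 15 h 23 min 4 s frame 7, i.e. 15:23:04;07.

15:23:04;07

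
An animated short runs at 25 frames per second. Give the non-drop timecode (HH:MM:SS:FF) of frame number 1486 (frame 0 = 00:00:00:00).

00:00:59:11

1486 ÷ 25 = 59 full seconds, remainder 11 frames.
59 s = 0 h 0 min 59 s.
Timecode: 00:00:59:11.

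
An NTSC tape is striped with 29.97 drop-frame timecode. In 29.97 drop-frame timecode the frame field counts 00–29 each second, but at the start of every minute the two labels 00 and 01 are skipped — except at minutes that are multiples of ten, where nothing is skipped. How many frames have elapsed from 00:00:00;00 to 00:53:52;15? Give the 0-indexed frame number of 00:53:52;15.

96879

As if non-drop at 30 labels/s: (0 × 3600 + 53 × 60 + 52) × 30 + 15 = 96975.
Minute boundaries passed: 53; those not divisible by 10: 53 − 5 = 48; dropped labels = 2 × 48 = 96.
Actual frame index = 96975 − 96 = 96879.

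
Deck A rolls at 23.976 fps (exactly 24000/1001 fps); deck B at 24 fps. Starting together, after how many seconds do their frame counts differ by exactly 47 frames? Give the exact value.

The gap grows by |24 − 24000/1001| = 24/1001 frames per second.
Time for a 47-frame gap: 47 ÷ (24/1001) = 47047/24 s.

47047/24 seconds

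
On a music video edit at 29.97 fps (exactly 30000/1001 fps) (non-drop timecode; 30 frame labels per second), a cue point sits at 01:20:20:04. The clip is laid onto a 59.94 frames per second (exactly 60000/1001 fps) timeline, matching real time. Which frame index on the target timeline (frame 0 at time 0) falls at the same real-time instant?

Source frame index: (1×3600 + 20×60 + 20) × 30 + 4 = 144604.
Real time: 144604 / (30000/1001) = 36187151/7500 s.
Target frame: (36187151/7500) × (60000/1001) = 289208.

frame 289208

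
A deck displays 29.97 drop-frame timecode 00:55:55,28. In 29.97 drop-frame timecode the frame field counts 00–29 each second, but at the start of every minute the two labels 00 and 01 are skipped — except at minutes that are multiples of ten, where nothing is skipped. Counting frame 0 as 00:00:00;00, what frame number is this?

As if non-drop at 30 labels/s: (0 × 3600 + 55 × 60 + 55) × 30 + 28 = 100678.
Minute boundaries passed: 55; those not divisible by 10: 55 − 5 = 50; dropped labels = 2 × 50 = 100.
Actual frame index = 100678 − 100 = 100578.

100578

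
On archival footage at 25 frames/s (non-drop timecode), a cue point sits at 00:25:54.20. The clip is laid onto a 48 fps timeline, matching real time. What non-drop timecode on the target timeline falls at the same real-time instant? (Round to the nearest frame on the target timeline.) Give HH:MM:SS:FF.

00:25:54:38

Source frame index: (0×3600 + 25×60 + 54) × 25 + 20 = 38870.
Real time: 38870 / (25) = 7774/5 s.
Target frame: (7774/5) × (48) = 373152/5 ≈ 74630.400 → 74630.
At 48 labels/s: frame 74630 → 00:25:54:38.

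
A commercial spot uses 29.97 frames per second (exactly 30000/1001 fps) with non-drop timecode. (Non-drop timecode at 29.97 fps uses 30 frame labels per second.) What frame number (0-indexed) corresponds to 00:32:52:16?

59176

Total seconds to the label: (0 × 3600 + 32 × 60 + 52) = 1972.
Frame index = 1972 × 30 + 16 = 59176.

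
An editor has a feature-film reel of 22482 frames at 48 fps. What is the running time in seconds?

Running time = 22482 / (48) = 468.375 s.

468.375 seconds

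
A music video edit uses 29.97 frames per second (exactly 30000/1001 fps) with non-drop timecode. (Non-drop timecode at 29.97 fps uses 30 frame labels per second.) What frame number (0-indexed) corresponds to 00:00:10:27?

327

Total seconds to the label: (0 × 3600 + 0 × 60 + 10) = 10.
Frame index = 10 × 30 + 27 = 327.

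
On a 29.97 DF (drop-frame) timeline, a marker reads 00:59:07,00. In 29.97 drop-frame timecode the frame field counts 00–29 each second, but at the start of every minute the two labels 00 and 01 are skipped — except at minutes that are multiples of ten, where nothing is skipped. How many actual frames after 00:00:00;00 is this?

106302

Complete 10-minute blocks: 5, each 17982 frames → 89910.
Remaining 9 whole minutes in the current block: 1800 + 8 × 1798 = 16184 frames.
Within the current minute: 7 × 30 + 0 − 2 = 208 (labels ;00/;01 skipped at this minute). Total = 89910 + 16184 + 208 = 106302.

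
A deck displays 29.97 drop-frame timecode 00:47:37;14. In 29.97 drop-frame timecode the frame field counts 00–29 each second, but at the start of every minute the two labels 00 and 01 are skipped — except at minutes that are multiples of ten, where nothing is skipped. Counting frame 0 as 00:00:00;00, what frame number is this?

Complete 10-minute blocks: 4, each 17982 frames → 71928.
Remaining 7 whole minutes in the current block: 1800 + 6 × 1798 = 12588 frames.
Within the current minute: 37 × 30 + 14 − 2 = 1122 (labels ;00/;01 skipped at this minute). Total = 71928 + 12588 + 1122 = 85638.

85638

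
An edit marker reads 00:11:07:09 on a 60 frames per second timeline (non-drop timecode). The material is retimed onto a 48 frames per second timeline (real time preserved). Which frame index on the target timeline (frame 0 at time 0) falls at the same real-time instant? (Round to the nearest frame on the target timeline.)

frame 32023

Source frame index: (0×3600 + 11×60 + 7) × 60 + 9 = 40029.
Real time: 40029 / (60) = 13343/20 s.
Target frame: (13343/20) × (48) = 160116/5 ≈ 32023.200 → 32023.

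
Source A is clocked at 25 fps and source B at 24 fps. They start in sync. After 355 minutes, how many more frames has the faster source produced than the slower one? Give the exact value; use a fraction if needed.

21300 frames

355 min = 21300 s.
A emits 25 × 21300 = 532500 frames; B emits 24 × 21300 = 511200.
Difference = 21300 frames; B is behind A.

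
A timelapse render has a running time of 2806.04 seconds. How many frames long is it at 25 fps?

70151 frames

Frames = 2806.04 × 25 = 70151.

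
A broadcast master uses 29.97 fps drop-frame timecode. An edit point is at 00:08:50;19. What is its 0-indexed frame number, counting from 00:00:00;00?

As if non-drop at 30 labels/s: (0 × 3600 + 8 × 60 + 50) × 30 + 19 = 15919.
Minute boundaries passed: 8; those not divisible by 10: 8 − 0 = 8; dropped labels = 2 × 8 = 16.
Actual frame index = 15919 − 16 = 15903.

15903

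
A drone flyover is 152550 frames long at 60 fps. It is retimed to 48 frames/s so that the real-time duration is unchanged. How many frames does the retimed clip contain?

Target frames = source frames × (target rate / source rate) = 152550 × (48)/(60) = 152550 × 4/5 = 122040.

122040 frames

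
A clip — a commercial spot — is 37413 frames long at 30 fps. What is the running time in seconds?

1247.1 seconds

Running time = 37413 / (30) = 1247.1 s.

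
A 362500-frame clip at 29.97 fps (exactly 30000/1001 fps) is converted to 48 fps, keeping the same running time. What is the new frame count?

Target frames = source frames × (target rate / source rate) = 362500 × (48)/(30000/1001) = 362500 × 1001/625 = 580580.

580580 frames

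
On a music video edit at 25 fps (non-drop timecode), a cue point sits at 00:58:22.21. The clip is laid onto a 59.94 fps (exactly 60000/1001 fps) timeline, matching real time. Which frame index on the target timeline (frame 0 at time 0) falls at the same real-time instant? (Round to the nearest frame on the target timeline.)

Source frame index: (0×3600 + 58×60 + 22) × 25 + 21 = 87571.
Real time: 87571 / (25) = 87571/25 s.
Target frame: (87571/25) × (60000/1001) = 19106400/91 ≈ 209960.440 → 209960.

frame 209960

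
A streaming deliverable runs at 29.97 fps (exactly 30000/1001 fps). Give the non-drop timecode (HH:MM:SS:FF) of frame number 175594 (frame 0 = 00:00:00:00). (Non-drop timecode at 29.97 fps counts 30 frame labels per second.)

01:37:33:04

175594 ÷ 30 = 5853 full seconds, remainder 4 frames.
5853 s = 1 h 37 min 33 s.
Timecode: 01:37:33:04.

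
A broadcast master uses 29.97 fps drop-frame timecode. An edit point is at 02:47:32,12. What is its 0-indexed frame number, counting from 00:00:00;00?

301270

As if non-drop at 30 labels/s: (2 × 3600 + 47 × 60 + 32) × 30 + 12 = 301572.
Minute boundaries passed: 167; those not divisible by 10: 167 − 16 = 151; dropped labels = 2 × 151 = 302.
Actual frame index = 301572 − 302 = 301270.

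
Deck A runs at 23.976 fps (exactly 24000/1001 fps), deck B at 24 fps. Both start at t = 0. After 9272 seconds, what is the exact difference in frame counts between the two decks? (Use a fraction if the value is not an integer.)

A emits 24000/1001 × 9272 = 222528000/1001 frames; B emits 24 × 9272 = 222528.
Difference = 222528/1001 frames (≈ 222.3057); B is ahead of A.

222528/1001 frames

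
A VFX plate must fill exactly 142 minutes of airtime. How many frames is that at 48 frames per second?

408960 frames

142 min = 8520 s.
Frames = 8520 × 48 = 408960.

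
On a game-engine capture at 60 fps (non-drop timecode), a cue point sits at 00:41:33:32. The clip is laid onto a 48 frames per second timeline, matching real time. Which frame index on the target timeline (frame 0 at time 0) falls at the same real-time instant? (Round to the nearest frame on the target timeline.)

frame 119690

Source frame index: (0×3600 + 41×60 + 33) × 60 + 32 = 149612.
Real time: 149612 / (60) = 37403/15 s.
Target frame: (37403/15) × (48) = 598448/5 ≈ 119689.600 → 119690.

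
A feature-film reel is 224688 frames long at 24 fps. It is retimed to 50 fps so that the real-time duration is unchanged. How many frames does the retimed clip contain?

468100 frames

Target frames = source frames × (target rate / source rate) = 224688 × (50)/(24) = 224688 × 25/12 = 468100.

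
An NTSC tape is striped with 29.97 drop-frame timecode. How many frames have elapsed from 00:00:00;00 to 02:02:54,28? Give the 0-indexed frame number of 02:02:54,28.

221028

As if non-drop at 30 labels/s: (2 × 3600 + 2 × 60 + 54) × 30 + 28 = 221248.
Minute boundaries passed: 122; those not divisible by 10: 122 − 12 = 110; dropped labels = 2 × 110 = 220.
Actual frame index = 221248 − 220 = 221028.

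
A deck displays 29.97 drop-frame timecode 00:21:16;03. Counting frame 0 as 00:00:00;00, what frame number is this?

38245

As if non-drop at 30 labels/s: (0 × 3600 + 21 × 60 + 16) × 30 + 3 = 38283.
Minute boundaries passed: 21; those not divisible by 10: 21 − 2 = 19; dropped labels = 2 × 19 = 38.
Actual frame index = 38283 − 38 = 38245.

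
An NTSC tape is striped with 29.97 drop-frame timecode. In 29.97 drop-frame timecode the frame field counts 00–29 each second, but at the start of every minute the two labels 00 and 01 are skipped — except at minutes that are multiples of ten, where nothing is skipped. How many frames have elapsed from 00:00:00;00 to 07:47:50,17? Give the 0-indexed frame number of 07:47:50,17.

841275

Complete 10-minute blocks: 46, each 17982 frames → 827172.
Remaining 7 whole minutes in the current block: 1800 + 6 × 1798 = 12588 frames.
Within the current minute: 50 × 30 + 17 − 2 = 1515 (labels ;00/;01 skipped at this minute). Total = 827172 + 12588 + 1515 = 841275.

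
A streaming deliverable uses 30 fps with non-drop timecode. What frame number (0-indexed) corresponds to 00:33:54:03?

Total seconds to the label: (0 × 3600 + 33 × 60 + 54) = 2034.
Frame index = 2034 × 30 + 3 = 61023.

61023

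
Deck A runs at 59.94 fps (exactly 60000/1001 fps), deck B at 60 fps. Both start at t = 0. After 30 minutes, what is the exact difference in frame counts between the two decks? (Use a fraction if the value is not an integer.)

108000/1001 frames

30 min = 1800 s.
A emits 60000/1001 × 1800 = 108000000/1001 frames; B emits 60 × 1800 = 108000.
Difference = 108000/1001 frames (≈ 107.8921); B is ahead of A.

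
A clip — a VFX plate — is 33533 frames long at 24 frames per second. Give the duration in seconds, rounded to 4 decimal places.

Running time = 33533 × 1/24 = 33533/24 s ≈ 1397.2083 s.

1397.2083 seconds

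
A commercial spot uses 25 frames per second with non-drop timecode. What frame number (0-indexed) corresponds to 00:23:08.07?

Total seconds to the label: (0 × 3600 + 23 × 60 + 8) = 1388.
Frame index = 1388 × 25 + 7 = 34707.

34707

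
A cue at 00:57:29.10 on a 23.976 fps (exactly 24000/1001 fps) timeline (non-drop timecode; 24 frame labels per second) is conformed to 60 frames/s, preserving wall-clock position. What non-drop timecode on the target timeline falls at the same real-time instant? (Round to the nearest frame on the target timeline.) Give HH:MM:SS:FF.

00:57:32:52

Source frame index: (0×3600 + 57×60 + 29) × 24 + 10 = 82786.
Real time: 82786 / (24000/1001) = 41434393/12000 s.
Target frame: (41434393/12000) × (60) = 41434393/200 ≈ 207171.965 → 207172.
At 60 labels/s: frame 207172 → 00:57:32:52.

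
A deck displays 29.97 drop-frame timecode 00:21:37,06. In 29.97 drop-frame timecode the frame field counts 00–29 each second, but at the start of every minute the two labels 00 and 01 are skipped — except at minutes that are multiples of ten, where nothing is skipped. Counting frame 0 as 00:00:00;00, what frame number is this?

Complete 10-minute blocks: 2, each 17982 frames → 35964.
Remaining 1 whole minute in the current block: 1800 + 0 × 1798 = 1800 frames.
Within the current minute: 37 × 30 + 6 − 2 = 1114 (labels ;00/;01 skipped at this minute). Total = 35964 + 1800 + 1114 = 38878.

38878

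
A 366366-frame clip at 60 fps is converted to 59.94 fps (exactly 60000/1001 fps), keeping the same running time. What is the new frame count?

Target frames = source frames × (target rate / source rate) = 366366 × (60000/1001)/(60) = 366366 × 1000/1001 = 366000.

366000 frames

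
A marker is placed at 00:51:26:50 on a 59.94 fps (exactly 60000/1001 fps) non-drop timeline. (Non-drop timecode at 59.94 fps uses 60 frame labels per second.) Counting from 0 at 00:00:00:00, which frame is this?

185210

Total seconds to the label: (0 × 3600 + 51 × 60 + 26) = 3086.
Frame index = 3086 × 60 + 50 = 185210.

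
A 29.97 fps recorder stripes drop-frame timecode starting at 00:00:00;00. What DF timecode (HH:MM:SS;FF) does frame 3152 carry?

00:01:45;04

Ten DF minutes hold 17982 frames, so frame 3152 lies in block 0 (frames 0–17981) with 3152 frames into that block.
The block's first minute is 1800 frames and the rest 1798 each; 3152 frames reaches minute 1, so 0 × 18 + 1 × 2 = 2 labels have been skipped so far.
Adding those back, label number 3152 + 2 = 3154 at 30 labels/s is 105 s + 4 f = 0 h 1 min 45 s frame 4, i.e. 00:01:45;04.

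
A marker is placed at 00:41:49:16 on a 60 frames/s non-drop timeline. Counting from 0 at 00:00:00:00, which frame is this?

frame 150556

Total seconds to the label: (0 × 3600 + 41 × 60 + 49) = 2509.
Frame index = 2509 × 60 + 16 = 150556.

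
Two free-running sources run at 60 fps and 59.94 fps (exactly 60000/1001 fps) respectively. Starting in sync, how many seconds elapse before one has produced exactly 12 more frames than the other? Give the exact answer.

The gap grows by |60000/1001 − 60| = 60/1001 frames per second.
Time for a 12-frame gap: 12 ÷ (60/1001) = 200.2 s.

200.2 seconds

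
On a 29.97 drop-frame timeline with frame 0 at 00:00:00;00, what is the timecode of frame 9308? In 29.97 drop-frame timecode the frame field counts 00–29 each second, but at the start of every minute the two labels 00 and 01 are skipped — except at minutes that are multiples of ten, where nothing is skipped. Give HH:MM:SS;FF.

00:05:10;18

Ten DF minutes hold 17982 frames, so frame 9308 lies in block 0 (frames 0–17981) with 9308 frames into that block.
The block's first minute is 1800 frames and the rest 1798 each; 9308 frames reaches minute 5, so 0 × 18 + 5 × 2 = 10 labels have been skipped so far.
Adding those back, label number 9308 + 10 = 9318 at 30 labels/s is 310 s + 18 f = 0 h 5 min 10 s frame 18, i.e. 00:05:10;18.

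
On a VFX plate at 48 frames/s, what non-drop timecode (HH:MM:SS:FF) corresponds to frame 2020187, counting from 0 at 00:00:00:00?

11:41:27:11

2020187 ÷ 48 = 42087 full seconds, remainder 11 frames.
42087 s = 11 h 41 min 27 s.
Timecode: 11:41:27:11.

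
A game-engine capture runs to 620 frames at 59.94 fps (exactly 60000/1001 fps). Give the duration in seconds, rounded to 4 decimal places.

10.3437 seconds

Running time = 620 × 1001/60000 = 31031/3000 s ≈ 10.3437 s.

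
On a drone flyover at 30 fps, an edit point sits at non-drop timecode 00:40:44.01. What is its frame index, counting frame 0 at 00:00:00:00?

73321

Total seconds to the label: (0 × 3600 + 40 × 60 + 44) = 2444.
Frame index = 2444 × 30 + 1 = 73321.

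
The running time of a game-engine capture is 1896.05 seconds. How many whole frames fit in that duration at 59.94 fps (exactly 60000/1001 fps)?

Frames = 1896.05 × 60000/1001 = 8751000/77 ≈ 113649.3506.
Complete frames: 113649.

113649 frames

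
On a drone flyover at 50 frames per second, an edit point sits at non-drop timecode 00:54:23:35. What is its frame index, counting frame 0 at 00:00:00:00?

163185

Total seconds to the label: (0 × 3600 + 54 × 60 + 23) = 3263.
Frame index = 3263 × 50 + 35 = 163185.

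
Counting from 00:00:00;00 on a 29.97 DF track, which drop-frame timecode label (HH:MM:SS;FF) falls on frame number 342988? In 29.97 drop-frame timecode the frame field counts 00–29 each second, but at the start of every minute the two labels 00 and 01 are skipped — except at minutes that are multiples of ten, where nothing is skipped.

03:10:44;10

Ten DF minutes hold 17982 frames, so frame 342988 lies in block 19 (frames 341658–359639) with 1330 frames into that block.
The block's first minute is 1800 frames and the rest 1798 each; 1330 frames reaches minute 0, so 19 × 18 + 0 × 2 = 342 labels have been skipped so far.
Adding those back, label number 342988 + 342 = 343330 at 30 labels/s is 11444 s + 10 f = 3 h 10 min 44 s frame 10, i.e. 03:10:44;10.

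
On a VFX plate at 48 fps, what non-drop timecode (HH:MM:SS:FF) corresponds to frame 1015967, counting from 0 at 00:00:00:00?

1015967 ÷ 48 = 21165 full seconds, remainder 47 frames.
21165 s = 5 h 52 min 45 s.
Timecode: 05:52:45:47.

05:52:45:47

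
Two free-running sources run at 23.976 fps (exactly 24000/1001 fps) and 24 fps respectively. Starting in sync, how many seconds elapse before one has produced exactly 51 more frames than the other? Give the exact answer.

The gap grows by |24 − 24000/1001| = 24/1001 frames per second.
Time for a 51-frame gap: 51 ÷ (24/1001) = 2127.125 s.

2127.125 seconds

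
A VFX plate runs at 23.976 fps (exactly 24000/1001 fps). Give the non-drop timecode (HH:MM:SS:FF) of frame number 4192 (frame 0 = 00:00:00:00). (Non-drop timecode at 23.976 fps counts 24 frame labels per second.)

00:02:54:16

4192 ÷ 24 = 174 full seconds, remainder 16 frames.
174 s = 0 h 2 min 54 s.
Timecode: 00:02:54:16.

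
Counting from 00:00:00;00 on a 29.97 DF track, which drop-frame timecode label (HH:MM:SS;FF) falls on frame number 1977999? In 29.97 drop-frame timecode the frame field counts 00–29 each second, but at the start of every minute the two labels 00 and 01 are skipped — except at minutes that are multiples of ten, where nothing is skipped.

Each 10-minute DF block holds 10 × 60 × 30 − 9 × 2 = 17982 frames. 1977999 ÷ 17982 → 109 full blocks, remainder 17961.
Within the partial block the first minute is 1800 frames and each further minute 1798, so 9 further minute boundaries passed. Total skipped labels = 18 × 109 + 2 × 9 = 1980.
Non-drop label index = 1977999 + 1980 = 1979979; at 30 labels/s that is 18:19:59:09, i.e. DF 18:19:59;09.

18:19:59;09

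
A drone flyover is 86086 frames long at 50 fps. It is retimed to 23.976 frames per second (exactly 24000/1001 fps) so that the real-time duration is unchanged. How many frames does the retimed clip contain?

41280 frames

Target frames = source frames × (target rate / source rate) = 86086 × (24000/1001)/(50) = 86086 × 480/1001 = 41280.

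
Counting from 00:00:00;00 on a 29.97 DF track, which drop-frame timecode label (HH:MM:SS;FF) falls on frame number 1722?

Ten DF minutes hold 17982 frames, so frame 1722 lies in block 0 (frames 0–17981) with 1722 frames into that block.
The block's first minute is 1800 frames and the rest 1798 each; 1722 frames reaches minute 0, so 0 × 18 + 0 × 2 = 0 labels have been skipped so far.
Adding those back, label number 1722 + 0 = 1722 at 30 labels/s is 57 s + 12 f = 0 h 0 min 57 s frame 12, i.e. 00:00:57;12.

00:00:57;12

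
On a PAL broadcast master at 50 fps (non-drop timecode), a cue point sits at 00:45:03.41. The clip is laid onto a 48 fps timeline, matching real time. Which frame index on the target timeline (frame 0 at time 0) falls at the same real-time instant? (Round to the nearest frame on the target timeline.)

frame 129783

Source frame index: (0×3600 + 45×60 + 3) × 50 + 41 = 135191.
Real time: 135191 / (50) = 135191/50 s.
Target frame: (135191/50) × (48) = 3244584/25 ≈ 129783.360 → 129783.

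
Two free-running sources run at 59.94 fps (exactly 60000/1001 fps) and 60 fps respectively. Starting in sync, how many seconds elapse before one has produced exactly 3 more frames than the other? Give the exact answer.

The gap grows by |60 − 60000/1001| = 60/1001 frames per second.
Time for a 3-frame gap: 3 ÷ (60/1001) = 50.05 s.

50.05 seconds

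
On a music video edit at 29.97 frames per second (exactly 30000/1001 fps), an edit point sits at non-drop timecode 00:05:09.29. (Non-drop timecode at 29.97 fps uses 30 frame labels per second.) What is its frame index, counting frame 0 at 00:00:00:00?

frame 9299

Total seconds to the label: (0 × 3600 + 5 × 60 + 9) = 309.
Frame index = 309 × 30 + 29 = 9299.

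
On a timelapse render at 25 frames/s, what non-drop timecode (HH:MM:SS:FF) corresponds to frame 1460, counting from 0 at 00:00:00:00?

1460 ÷ 25 = 58 full seconds, remainder 10 frames.
58 s = 0 h 0 min 58 s.
Timecode: 00:00:58:10.

00:00:58:10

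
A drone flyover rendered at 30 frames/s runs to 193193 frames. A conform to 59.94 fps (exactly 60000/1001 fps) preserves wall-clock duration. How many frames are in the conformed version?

386000 frames

Target frames = source frames × (target rate / source rate) = 193193 × (60000/1001)/(30) = 193193 × 2000/1001 = 386000.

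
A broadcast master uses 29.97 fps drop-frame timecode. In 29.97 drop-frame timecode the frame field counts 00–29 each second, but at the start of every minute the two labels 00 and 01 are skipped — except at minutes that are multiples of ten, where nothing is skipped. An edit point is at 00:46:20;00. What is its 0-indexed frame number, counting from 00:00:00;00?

83316

As if non-drop at 30 labels/s: (0 × 3600 + 46 × 60 + 20) × 30 + 0 = 83400.
Minute boundaries passed: 46; those not divisible by 10: 46 − 4 = 42; dropped labels = 2 × 42 = 84.
Actual frame index = 83400 − 84 = 83316.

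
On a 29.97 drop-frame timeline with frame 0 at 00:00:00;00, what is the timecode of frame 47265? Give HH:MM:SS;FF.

00:26:17;03

Each 10-minute DF block holds 10 × 60 × 30 − 9 × 2 = 17982 frames. 47265 ÷ 17982 → 2 full blocks, remainder 11301.
Within the partial block the first minute is 1800 frames and each further minute 1798, so 6 further minute boundaries passed. Total skipped labels = 18 × 2 + 2 × 6 = 48.
Non-drop label index = 47265 + 48 = 47313; at 30 labels/s that is 00:26:17:03, i.e. DF 00:26:17;03.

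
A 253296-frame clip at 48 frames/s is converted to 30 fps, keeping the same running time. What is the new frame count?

Target frames = source frames × (target rate / source rate) = 253296 × (30)/(48) = 253296 × 5/8 = 158310.

158310 frames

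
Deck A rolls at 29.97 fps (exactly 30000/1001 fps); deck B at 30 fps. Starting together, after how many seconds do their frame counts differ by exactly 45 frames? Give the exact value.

The gap grows by |30 − 30000/1001| = 30/1001 frames per second.
Time for a 45-frame gap: 45 ÷ (30/1001) = 1501.5 s.

1501.5 seconds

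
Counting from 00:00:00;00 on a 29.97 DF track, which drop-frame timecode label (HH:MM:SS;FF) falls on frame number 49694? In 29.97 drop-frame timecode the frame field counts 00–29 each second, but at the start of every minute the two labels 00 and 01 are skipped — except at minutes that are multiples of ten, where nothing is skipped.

Ten DF minutes hold 17982 frames, so frame 49694 lies in block 2 (frames 35964–53945) with 13730 frames into that block.
The block's first minute is 1800 frames and the rest 1798 each; 13730 frames reaches minute 7, so 2 × 18 + 7 × 2 = 50 labels have been skipped so far.
Adding those back, label number 49694 + 50 = 49744 at 30 labels/s is 1658 s + 4 f = 0 h 27 min 38 s frame 4, i.e. 00:27:38;04.

00:27:38;04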